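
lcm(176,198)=1584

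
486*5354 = 2602044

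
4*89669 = 358676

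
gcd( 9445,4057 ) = 1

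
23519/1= 23519 = 23519.00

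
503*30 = 15090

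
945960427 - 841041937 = 104918490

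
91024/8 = 11378 = 11378.00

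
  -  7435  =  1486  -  8921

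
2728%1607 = 1121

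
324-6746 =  - 6422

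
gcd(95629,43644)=1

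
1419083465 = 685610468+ 733472997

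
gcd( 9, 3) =3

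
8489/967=8+753/967 = 8.78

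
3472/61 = 3472/61=56.92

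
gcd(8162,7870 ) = 2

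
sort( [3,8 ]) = [ 3 , 8] 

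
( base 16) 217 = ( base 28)J3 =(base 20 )16F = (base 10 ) 535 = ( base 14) 2A3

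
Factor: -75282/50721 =- 2^1*11^(-1) *29^(-1)*53^(- 1)*12547^1= - 25094/16907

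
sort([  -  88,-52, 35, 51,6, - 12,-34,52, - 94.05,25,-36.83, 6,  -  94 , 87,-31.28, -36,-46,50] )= [-94.05, - 94, - 88, - 52,-46, - 36.83, - 36,-34, - 31.28, - 12 , 6,6 , 25,35,50,51, 52, 87]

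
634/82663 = 634/82663 = 0.01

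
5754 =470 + 5284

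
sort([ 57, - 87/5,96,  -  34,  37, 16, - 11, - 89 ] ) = [ - 89,-34, - 87/5, - 11, 16,37, 57, 96] 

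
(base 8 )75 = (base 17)3A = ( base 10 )61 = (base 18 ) 37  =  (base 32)1t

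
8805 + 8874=17679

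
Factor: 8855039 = 8855039^1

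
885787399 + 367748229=1253535628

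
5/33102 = 5/33102  =  0.00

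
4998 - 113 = 4885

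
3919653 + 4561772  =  8481425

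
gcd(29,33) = 1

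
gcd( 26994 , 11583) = 33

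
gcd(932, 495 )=1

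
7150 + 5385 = 12535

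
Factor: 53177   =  41^1*1297^1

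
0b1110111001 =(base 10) 953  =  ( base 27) 188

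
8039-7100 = 939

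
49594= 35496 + 14098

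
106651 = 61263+45388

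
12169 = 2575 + 9594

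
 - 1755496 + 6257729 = 4502233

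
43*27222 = 1170546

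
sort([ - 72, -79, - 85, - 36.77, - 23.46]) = [ - 85,  -  79,  -  72, - 36.77, - 23.46]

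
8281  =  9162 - 881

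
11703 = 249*47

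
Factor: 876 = 2^2*3^1 * 73^1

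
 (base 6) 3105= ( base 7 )2003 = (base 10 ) 689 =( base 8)1261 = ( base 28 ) OH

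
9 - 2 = 7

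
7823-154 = 7669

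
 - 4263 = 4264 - 8527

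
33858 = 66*513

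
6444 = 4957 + 1487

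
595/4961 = 595/4961 = 0.12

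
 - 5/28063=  - 1 + 28058/28063 = - 0.00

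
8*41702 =333616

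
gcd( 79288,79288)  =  79288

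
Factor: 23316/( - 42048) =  - 2^( -4)*3^( - 1)*29^1*67^1*73^( - 1 )=   -1943/3504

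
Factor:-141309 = -3^2*7^1*2243^1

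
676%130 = 26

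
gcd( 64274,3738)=14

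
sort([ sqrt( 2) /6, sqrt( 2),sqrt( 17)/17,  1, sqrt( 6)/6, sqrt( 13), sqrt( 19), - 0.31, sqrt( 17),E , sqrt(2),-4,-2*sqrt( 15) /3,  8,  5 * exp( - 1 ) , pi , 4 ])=[-4,-2*sqrt( 15)/3 ,- 0.31, sqrt( 2 )/6,  sqrt( 17 )/17,sqrt(6) /6,  1, sqrt( 2 ) , sqrt( 2 ) , 5*exp(-1) , E,pi,sqrt( 13), 4, sqrt (17 ), sqrt( 19),8] 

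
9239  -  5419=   3820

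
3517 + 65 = 3582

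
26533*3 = 79599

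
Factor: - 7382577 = - 3^1*2460859^1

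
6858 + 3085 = 9943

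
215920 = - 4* ( - 53980)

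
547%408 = 139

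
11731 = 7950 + 3781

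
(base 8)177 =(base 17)78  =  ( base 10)127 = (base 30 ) 47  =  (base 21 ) 61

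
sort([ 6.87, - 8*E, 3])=[ - 8*E,3,6.87]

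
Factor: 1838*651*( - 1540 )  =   - 1842668520 = - 2^3*3^1*5^1*7^2*11^1 * 31^1*919^1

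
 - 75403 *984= - 74196552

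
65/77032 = 65/77032 = 0.00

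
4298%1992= 314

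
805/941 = 805/941 = 0.86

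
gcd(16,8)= 8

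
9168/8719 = 1 + 449/8719 = 1.05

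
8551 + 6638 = 15189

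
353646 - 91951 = 261695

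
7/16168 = 7/16168 = 0.00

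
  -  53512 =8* ( - 6689 )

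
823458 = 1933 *426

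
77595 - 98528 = - 20933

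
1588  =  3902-2314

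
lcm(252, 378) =756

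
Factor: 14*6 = 2^2*3^1*7^1 = 84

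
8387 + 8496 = 16883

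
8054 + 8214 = 16268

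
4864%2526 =2338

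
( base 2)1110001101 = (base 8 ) 1615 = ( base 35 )PY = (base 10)909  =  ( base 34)qp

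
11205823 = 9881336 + 1324487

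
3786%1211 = 153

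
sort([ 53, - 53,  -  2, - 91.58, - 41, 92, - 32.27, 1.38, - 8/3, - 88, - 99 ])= [ - 99,-91.58,-88, - 53, - 41, - 32.27, - 8/3, - 2 , 1.38,53, 92 ] 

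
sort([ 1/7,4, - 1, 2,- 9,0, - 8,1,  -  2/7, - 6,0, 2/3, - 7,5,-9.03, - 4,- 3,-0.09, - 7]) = [ - 9.03,-9, - 8,-7, - 7, - 6, - 4,-3, - 1,-2/7, -0.09,0, 0,  1/7,2/3  ,  1, 2,4, 5]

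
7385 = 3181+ 4204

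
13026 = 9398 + 3628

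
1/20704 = 1/20704 = 0.00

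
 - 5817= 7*(-831 ) 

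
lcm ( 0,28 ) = 0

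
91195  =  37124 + 54071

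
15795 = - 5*( - 3159)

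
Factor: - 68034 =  - 2^1*3^1*17^1 * 23^1*29^1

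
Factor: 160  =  2^5*5^1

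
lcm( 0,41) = 0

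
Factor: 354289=13^1*27253^1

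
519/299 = 1 + 220/299   =  1.74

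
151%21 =4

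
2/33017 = 2/33017 = 0.00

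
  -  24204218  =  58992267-83196485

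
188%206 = 188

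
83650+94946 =178596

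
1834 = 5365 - 3531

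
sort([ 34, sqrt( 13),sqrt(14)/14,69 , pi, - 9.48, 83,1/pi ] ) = [ - 9.48,sqrt( 14 )/14,  1/pi,pi, sqrt( 13), 34, 69,83]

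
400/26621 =400/26621= 0.02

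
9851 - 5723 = 4128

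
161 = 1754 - 1593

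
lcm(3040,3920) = 148960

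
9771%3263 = 3245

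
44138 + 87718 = 131856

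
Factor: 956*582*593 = 2^3*3^1*97^1*239^1*593^1 =329940456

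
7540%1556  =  1316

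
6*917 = 5502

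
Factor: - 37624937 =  - 7^1*139^1*38669^1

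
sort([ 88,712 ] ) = [88,712]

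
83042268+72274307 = 155316575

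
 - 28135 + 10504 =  - 17631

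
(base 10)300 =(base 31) 9l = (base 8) 454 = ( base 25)C0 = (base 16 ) 12C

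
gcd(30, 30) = 30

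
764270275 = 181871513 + 582398762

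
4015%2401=1614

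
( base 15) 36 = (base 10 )51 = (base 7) 102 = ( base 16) 33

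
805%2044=805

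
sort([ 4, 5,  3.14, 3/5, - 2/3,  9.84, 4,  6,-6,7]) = [- 6,-2/3,3/5, 3.14,4,4,5,  6,7,9.84]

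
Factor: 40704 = 2^8*3^1*53^1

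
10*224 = 2240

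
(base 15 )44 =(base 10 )64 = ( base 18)3a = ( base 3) 2101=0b1000000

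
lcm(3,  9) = 9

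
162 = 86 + 76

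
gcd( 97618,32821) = 1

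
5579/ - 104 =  - 54 + 37/104 = - 53.64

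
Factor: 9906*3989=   2^1*3^1*13^1*127^1*3989^1 = 39515034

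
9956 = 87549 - 77593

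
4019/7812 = 4019/7812 = 0.51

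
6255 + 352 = 6607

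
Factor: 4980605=5^1*7^2*29^1*701^1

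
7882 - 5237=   2645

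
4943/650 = 7  +  393/650 = 7.60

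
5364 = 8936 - 3572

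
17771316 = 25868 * 687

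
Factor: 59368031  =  269^1*220699^1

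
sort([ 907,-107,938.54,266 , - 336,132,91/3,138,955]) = [ - 336, - 107,91/3, 132,138  ,  266,907,938.54, 955]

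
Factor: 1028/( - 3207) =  - 2^2*3^( - 1)*257^1*1069^( - 1)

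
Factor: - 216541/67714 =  - 2^( - 1) * 13^1*16657^1*33857^( - 1)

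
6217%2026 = 139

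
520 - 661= - 141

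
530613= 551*963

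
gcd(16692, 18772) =52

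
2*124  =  248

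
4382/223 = 4382/223 = 19.65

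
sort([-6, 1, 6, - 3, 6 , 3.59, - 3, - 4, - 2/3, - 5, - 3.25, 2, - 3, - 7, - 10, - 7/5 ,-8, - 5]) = [-10, - 8, - 7, - 6, - 5, - 5, - 4, - 3.25, - 3, -3 , - 3, - 7/5, - 2/3,1, 2, 3.59, 6, 6]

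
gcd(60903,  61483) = 1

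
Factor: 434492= 2^2*19^1*5717^1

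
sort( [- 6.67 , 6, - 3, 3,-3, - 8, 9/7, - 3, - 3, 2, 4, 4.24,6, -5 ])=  [ - 8, - 6.67, - 5,-3, - 3, - 3 , - 3,9/7,2,3, 4,4.24,6,6] 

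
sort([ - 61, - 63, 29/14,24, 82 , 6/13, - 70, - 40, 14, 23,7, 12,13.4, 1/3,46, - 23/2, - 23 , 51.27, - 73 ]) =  [- 73, - 70, - 63,-61 , - 40, - 23,- 23/2,1/3, 6/13,29/14, 7,12  ,  13.4,14 , 23, 24,46, 51.27, 82 ]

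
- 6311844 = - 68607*92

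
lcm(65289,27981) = 195867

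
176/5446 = 88/2723 = 0.03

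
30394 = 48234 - 17840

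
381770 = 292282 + 89488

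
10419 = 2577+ 7842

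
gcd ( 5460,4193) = 7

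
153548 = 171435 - 17887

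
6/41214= 1/6869 = 0.00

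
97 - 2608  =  -2511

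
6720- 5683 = 1037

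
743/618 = 743/618 = 1.20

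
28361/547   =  28361/547 = 51.85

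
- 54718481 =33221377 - 87939858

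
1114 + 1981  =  3095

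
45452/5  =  9090 + 2/5 = 9090.40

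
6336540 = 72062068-65725528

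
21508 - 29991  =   - 8483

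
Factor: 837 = 3^3*31^1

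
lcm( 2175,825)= 23925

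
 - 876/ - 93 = 292/31 = 9.42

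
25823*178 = 4596494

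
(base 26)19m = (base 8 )1644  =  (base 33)S8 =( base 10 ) 932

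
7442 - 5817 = 1625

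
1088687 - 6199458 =  -  5110771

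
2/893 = 2/893 = 0.00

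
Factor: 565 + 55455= 2^2*5^1*2801^1 =56020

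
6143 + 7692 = 13835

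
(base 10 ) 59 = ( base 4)323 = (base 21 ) 2h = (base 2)111011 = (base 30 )1T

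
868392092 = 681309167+187082925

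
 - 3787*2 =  - 7574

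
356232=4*89058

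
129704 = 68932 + 60772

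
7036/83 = 84 + 64/83 = 84.77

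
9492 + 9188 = 18680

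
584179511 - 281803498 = 302376013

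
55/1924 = 55/1924=0.03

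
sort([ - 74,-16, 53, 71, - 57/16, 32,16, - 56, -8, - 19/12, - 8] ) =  [ - 74, - 56 , - 16, - 8, -8,  -  57/16, - 19/12,16, 32,53, 71]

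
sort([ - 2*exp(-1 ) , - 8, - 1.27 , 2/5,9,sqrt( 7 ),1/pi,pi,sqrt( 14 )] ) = [ - 8, - 1.27,-2*exp( - 1 ),1/pi, 2/5,sqrt( 7), pi, sqrt(14),9]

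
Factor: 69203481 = 3^1*17^1*23^1 *58997^1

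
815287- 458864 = 356423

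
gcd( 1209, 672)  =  3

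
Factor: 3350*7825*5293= 138749378750 = 2^1*5^4*67^2 * 79^1*313^1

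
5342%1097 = 954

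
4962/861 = 5 + 219/287 = 5.76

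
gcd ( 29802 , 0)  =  29802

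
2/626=1/313 = 0.00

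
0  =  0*70647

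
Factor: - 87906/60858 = -3^(- 2 )*13^1 = - 13/9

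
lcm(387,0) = 0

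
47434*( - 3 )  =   - 142302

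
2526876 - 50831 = 2476045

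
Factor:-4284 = -2^2*3^2 * 7^1 * 17^1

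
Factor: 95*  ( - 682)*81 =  - 5247990 = - 2^1*3^4*5^1*11^1*19^1*31^1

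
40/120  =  1/3 = 0.33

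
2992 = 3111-119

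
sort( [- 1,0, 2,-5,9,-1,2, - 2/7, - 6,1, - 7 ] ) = [-7, - 6, - 5, - 1, - 1,-2/7, 0,1,2,2,  9]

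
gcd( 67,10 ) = 1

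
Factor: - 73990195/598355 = - 23^1*37^1*17389^1*119671^(-1) = - 14798039/119671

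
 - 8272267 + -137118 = - 8409385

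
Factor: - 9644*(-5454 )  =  2^3 *3^3*101^1*2411^1 = 52598376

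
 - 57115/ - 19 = 57115/19 = 3006.05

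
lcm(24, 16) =48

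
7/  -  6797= - 1+970/971 = - 0.00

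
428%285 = 143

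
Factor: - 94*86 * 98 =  - 792232 = -2^3*7^2*43^1*47^1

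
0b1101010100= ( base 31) rf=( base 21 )1JC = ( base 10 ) 852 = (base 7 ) 2325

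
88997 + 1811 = 90808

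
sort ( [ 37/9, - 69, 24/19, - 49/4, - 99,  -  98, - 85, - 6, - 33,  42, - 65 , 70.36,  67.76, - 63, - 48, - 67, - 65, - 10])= [ - 99, - 98, - 85, - 69, - 67, - 65, - 65, - 63, - 48, - 33, - 49/4,-10, - 6,  24/19,37/9, 42, 67.76, 70.36]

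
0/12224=0 =0.00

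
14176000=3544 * 4000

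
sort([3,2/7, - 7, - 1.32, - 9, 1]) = [ - 9, - 7,-1.32,2/7,1,  3] 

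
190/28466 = 95/14233 = 0.01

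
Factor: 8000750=2^1*5^3*32003^1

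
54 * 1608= 86832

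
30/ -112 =-15/56 =-0.27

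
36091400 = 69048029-32956629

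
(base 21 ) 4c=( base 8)140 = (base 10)96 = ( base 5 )341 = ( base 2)1100000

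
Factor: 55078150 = 2^1*5^2*19^1*57977^1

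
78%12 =6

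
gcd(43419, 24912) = 3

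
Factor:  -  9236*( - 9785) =90374260 = 2^2*5^1*19^1*103^1*2309^1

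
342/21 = 16 + 2/7 = 16.29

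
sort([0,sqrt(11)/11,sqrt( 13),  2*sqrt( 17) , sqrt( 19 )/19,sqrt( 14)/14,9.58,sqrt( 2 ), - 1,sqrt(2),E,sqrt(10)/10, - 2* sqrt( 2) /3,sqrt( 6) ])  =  [ - 1,  -  2*sqrt(2 )/3,0, sqrt(  19) /19,sqrt( 14 )/14,sqrt( 11) /11, sqrt (10) /10,sqrt( 2 ),sqrt( 2),sqrt( 6),E,sqrt( 13 ), 2  *sqrt( 17 ),  9.58] 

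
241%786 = 241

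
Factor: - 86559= - 3^1* 11^1 * 43^1*61^1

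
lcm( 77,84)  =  924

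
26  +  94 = 120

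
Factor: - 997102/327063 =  - 2^1*3^ (  -  1) * 11^( - 2)*17^(- 1)*53^(  -  1 ) * 498551^1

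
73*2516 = 183668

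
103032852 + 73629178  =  176662030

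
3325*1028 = 3418100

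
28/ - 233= - 28/233 = - 0.12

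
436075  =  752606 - 316531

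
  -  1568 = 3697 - 5265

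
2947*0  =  0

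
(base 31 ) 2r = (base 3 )10022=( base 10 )89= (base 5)324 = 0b1011001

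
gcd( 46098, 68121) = 9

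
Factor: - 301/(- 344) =2^( - 3 ) * 7^1 =7/8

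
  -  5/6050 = -1/1210 = - 0.00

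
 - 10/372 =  - 1 + 181/186 = - 0.03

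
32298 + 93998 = 126296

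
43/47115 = 43/47115 = 0.00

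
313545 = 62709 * 5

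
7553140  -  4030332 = 3522808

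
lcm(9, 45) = 45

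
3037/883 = 3 + 388/883  =  3.44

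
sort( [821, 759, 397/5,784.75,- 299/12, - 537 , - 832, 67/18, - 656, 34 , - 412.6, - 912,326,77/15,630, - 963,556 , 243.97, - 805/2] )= [ - 963 , - 912, - 832, - 656, - 537,-412.6, - 805/2, - 299/12,67/18,  77/15, 34, 397/5,243.97 , 326, 556, 630,  759, 784.75,821]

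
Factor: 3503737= 41^1*97^1*881^1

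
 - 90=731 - 821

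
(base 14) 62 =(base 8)126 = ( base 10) 86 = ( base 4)1112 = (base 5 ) 321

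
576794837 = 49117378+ 527677459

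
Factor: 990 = 2^1  *3^2*5^1*11^1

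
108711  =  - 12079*(-9)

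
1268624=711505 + 557119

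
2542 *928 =2358976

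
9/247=9/247 =0.04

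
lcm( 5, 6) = 30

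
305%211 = 94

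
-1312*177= -232224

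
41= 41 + 0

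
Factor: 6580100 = 2^2 * 5^2 * 29^1*2269^1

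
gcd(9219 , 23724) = 3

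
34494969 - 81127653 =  - 46632684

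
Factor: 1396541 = 1396541^1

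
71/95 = 71/95=0.75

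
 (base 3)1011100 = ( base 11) 6AA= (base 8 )1516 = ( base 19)26a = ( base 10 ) 846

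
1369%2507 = 1369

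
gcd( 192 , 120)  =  24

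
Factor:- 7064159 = - 257^1 * 27487^1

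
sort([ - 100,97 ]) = [ - 100,97] 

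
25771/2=25771/2 = 12885.50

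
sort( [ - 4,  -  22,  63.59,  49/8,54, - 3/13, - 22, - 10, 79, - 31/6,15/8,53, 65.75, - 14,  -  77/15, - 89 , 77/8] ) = [ - 89,  -  22,-22, - 14 , - 10,- 31/6,  -  77/15 , - 4,  -  3/13,  15/8, 49/8,  77/8,  53, 54,63.59, 65.75,79] 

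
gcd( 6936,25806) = 102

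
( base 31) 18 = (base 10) 39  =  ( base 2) 100111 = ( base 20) 1j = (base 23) 1G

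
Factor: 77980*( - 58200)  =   - 4538436000=- 2^5 * 3^1*5^3*7^1*97^1*557^1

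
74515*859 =64008385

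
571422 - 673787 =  - 102365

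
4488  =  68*66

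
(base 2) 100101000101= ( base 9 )3226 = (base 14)C17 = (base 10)2373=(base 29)2no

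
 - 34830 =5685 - 40515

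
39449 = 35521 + 3928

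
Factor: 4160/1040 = 2^2=4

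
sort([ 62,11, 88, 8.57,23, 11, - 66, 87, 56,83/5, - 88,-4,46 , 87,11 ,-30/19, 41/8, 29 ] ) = [- 88,-66, - 4, - 30/19, 41/8, 8.57,11,11,11,83/5, 23,29,46,56,62,87 , 87,88]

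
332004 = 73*4548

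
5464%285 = 49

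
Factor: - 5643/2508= -9/4 = - 2^( -2)*3^2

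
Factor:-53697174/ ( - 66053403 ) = 2^1 * 3^( - 1 )*13^(-1)*233^(-1 )*2357^1*2423^( - 1) *3797^1 = 17899058/22017801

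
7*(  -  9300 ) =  - 65100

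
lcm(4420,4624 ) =300560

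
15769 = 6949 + 8820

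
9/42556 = 9/42556 = 0.00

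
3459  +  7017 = 10476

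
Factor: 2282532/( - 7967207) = - 2^2*3^1*7^1*29^1*479^( - 1)*937^1 * 16633^( - 1) 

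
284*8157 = 2316588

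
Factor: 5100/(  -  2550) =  - 2^1 = -2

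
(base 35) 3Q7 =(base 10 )4592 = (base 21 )a8e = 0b1000111110000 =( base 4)1013300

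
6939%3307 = 325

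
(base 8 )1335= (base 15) 33d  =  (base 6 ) 3221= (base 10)733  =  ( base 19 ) 20b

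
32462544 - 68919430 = - 36456886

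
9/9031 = 9/9031 = 0.00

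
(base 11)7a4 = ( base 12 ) 681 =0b1111000001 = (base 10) 961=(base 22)1lf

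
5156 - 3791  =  1365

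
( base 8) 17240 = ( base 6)100144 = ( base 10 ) 7840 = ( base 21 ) HG7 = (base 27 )aka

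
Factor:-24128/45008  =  -52/97  =  - 2^2*13^1*97^( - 1) 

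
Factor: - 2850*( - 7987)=22762950 = 2^1 * 3^1*5^2 * 7^2*19^1*163^1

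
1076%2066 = 1076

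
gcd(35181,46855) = 1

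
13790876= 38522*358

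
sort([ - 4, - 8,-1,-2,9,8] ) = [- 8,-4, - 2,-1,8,9 ] 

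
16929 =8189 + 8740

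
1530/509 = 1530/509=3.01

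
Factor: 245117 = 31^1* 7907^1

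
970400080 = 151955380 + 818444700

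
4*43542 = 174168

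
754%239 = 37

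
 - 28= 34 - 62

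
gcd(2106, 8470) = 2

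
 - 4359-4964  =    -  9323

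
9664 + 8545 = 18209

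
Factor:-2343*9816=  -  22998888= -2^3*3^2*11^1 * 71^1*409^1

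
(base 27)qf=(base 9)876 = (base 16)2cd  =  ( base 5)10332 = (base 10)717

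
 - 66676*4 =  -  266704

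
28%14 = 0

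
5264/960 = 5+29/60 = 5.48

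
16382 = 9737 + 6645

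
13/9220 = 13/9220  =  0.00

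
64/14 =4 + 4/7 =4.57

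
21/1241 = 21/1241 = 0.02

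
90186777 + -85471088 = 4715689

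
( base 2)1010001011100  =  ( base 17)110a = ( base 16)145C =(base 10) 5212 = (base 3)21011001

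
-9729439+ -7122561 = -16852000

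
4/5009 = 4/5009=0.00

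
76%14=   6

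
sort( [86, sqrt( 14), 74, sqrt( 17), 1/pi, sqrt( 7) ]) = [ 1/pi, sqrt(7), sqrt (14), sqrt(17), 74, 86]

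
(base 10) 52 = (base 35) 1h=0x34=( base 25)22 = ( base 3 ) 1221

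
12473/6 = 12473/6 =2078.83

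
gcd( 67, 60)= 1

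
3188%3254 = 3188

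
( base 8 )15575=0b1101101111101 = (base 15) 2142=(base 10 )7037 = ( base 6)52325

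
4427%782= 517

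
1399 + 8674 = 10073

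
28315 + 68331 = 96646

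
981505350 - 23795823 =957709527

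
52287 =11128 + 41159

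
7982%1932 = 254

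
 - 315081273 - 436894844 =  - 751976117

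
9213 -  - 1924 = 11137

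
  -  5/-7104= 5/7104 = 0.00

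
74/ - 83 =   -  74/83=   - 0.89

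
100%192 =100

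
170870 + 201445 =372315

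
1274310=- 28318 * ( - 45 )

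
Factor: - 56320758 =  - 2^1* 3^4*13^1*47^1*569^1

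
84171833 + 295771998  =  379943831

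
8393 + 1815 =10208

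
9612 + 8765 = 18377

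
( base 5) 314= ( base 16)54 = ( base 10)84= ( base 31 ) 2m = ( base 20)44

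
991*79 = 78289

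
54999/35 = 7857/5 = 1571.40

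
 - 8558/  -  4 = 2139 + 1/2 = 2139.50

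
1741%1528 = 213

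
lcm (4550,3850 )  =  50050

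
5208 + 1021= 6229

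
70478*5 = 352390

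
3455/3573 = 3455/3573 = 0.97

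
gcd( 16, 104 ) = 8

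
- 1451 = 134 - 1585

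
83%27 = 2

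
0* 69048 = 0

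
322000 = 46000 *7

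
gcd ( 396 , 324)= 36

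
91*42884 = 3902444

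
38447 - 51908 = - 13461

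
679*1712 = 1162448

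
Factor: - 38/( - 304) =2^( - 3 )  =  1/8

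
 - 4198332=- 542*7746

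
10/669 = 10/669 = 0.01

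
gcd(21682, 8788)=2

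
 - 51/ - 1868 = 51/1868 = 0.03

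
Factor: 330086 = 2^1*151^1*1093^1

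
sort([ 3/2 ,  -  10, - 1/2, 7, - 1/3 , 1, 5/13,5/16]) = [ - 10 ,-1/2, -1/3, 5/16,5/13,  1, 3/2,  7 ]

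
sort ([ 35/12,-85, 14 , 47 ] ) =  [-85,  35/12, 14, 47]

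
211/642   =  211/642 = 0.33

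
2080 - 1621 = 459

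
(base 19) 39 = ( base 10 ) 66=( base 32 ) 22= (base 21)33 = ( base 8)102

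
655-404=251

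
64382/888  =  32191/444  =  72.50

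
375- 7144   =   - 6769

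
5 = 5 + 0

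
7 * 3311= 23177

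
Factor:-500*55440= - 2^6*3^2 * 5^4*7^1*11^1 = -27720000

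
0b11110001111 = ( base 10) 1935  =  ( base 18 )5H9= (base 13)b5b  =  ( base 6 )12543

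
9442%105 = 97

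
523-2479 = -1956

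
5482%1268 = 410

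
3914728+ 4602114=8516842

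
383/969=383/969 = 0.40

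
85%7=1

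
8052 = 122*66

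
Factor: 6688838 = 2^1* 13^1* 257263^1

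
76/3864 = 19/966  =  0.02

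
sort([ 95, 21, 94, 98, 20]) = [20, 21,94, 95, 98 ] 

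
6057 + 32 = 6089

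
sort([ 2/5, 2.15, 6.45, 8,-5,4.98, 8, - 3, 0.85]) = [  -  5,- 3, 2/5, 0.85, 2.15,4.98, 6.45,8,8 ] 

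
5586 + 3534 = 9120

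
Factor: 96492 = 2^2*3^1*11^1*17^1*43^1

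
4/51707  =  4/51707= 0.00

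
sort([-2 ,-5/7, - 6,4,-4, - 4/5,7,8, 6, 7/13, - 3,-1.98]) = [  -  6, - 4 ,-3, - 2, - 1.98, - 4/5, - 5/7, 7/13,4,6, 7,8 ]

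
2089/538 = 3 +475/538 = 3.88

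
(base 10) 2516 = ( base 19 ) 6I8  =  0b100111010100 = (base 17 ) 8C0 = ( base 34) 260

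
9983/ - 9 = -9983/9 = - 1109.22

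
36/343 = 36/343 = 0.10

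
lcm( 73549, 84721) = 6692959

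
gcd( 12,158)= 2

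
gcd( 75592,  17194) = 2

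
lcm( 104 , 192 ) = 2496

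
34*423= 14382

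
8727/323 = 27 + 6/323 = 27.02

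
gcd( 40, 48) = 8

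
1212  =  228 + 984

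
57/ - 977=-57/977 = - 0.06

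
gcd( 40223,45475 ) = 1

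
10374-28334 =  - 17960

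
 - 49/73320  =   - 1+73271/73320 =- 0.00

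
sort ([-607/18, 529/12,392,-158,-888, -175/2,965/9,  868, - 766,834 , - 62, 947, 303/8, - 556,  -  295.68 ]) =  [ - 888,  -  766,-556,  -  295.68,-158 ,-175/2, - 62, - 607/18,303/8, 529/12,965/9  ,  392,834, 868, 947]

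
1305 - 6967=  - 5662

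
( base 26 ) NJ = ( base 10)617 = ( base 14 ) 321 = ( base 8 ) 1151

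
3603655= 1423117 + 2180538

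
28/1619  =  28/1619 = 0.02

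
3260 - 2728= 532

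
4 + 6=10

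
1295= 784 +511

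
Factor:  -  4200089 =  - 229^1*18341^1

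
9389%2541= 1766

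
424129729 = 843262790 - 419133061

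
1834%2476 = 1834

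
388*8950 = 3472600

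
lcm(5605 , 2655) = 50445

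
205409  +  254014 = 459423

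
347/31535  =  347/31535=0.01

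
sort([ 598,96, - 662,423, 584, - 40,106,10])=[ - 662, - 40,10, 96,106,423,584,598 ]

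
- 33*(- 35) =1155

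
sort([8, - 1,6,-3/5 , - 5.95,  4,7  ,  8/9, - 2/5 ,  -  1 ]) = [  -  5.95, - 1,  -  1, - 3/5,  -  2/5,8/9,4, 6,7, 8] 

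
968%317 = 17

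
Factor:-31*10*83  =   - 25730 = - 2^1*5^1 * 31^1 * 83^1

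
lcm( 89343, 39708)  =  357372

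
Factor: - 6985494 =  - 2^1*3^3*129361^1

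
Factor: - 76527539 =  - 11^2*632459^1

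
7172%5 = 2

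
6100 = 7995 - 1895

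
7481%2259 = 704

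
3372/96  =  281/8=   35.12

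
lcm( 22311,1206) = 44622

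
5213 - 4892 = 321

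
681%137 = 133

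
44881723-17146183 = 27735540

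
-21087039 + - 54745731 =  - 75832770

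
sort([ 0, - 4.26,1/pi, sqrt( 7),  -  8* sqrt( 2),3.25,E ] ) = [ - 8*sqrt(2 ),-4.26,0,1/pi,sqrt( 7 ), E , 3.25 ] 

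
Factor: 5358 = 2^1*3^1* 19^1*47^1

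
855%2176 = 855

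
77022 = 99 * 778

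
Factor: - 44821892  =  -2^2*  103^1*108791^1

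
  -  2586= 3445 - 6031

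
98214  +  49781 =147995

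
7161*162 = 1160082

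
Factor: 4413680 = 2^4*5^1*55171^1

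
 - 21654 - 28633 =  - 50287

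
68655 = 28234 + 40421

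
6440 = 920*7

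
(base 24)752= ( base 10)4154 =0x103A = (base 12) 24A2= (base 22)8ci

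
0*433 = 0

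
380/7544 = 95/1886= 0.05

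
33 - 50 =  - 17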